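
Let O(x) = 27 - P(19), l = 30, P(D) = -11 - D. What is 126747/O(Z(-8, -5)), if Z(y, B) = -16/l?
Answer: 42249/19 ≈ 2223.6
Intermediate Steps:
Z(y, B) = -8/15 (Z(y, B) = -16/30 = -16*1/30 = -8/15)
O(x) = 57 (O(x) = 27 - (-11 - 1*19) = 27 - (-11 - 19) = 27 - 1*(-30) = 27 + 30 = 57)
126747/O(Z(-8, -5)) = 126747/57 = 126747*(1/57) = 42249/19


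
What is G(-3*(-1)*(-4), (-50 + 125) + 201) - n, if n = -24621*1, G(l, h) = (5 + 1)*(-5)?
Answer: 24591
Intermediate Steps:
G(l, h) = -30 (G(l, h) = 6*(-5) = -30)
n = -24621
G(-3*(-1)*(-4), (-50 + 125) + 201) - n = -30 - 1*(-24621) = -30 + 24621 = 24591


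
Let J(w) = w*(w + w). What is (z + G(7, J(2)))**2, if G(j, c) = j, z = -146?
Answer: 19321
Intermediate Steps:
J(w) = 2*w**2 (J(w) = w*(2*w) = 2*w**2)
(z + G(7, J(2)))**2 = (-146 + 7)**2 = (-139)**2 = 19321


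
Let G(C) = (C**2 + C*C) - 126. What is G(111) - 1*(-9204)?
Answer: 33720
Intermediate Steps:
G(C) = -126 + 2*C**2 (G(C) = (C**2 + C**2) - 126 = 2*C**2 - 126 = -126 + 2*C**2)
G(111) - 1*(-9204) = (-126 + 2*111**2) - 1*(-9204) = (-126 + 2*12321) + 9204 = (-126 + 24642) + 9204 = 24516 + 9204 = 33720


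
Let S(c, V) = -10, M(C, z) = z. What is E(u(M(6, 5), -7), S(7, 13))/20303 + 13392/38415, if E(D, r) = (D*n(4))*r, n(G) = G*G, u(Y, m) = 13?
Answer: 63998192/259979915 ≈ 0.24617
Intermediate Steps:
n(G) = G²
E(D, r) = 16*D*r (E(D, r) = (D*4²)*r = (D*16)*r = (16*D)*r = 16*D*r)
E(u(M(6, 5), -7), S(7, 13))/20303 + 13392/38415 = (16*13*(-10))/20303 + 13392/38415 = -2080*1/20303 + 13392*(1/38415) = -2080/20303 + 4464/12805 = 63998192/259979915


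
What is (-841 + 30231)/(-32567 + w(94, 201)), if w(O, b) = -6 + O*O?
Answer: -29390/23737 ≈ -1.2382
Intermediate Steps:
w(O, b) = -6 + O²
(-841 + 30231)/(-32567 + w(94, 201)) = (-841 + 30231)/(-32567 + (-6 + 94²)) = 29390/(-32567 + (-6 + 8836)) = 29390/(-32567 + 8830) = 29390/(-23737) = 29390*(-1/23737) = -29390/23737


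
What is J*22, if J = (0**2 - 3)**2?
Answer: 198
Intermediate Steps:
J = 9 (J = (0 - 3)**2 = (-3)**2 = 9)
J*22 = 9*22 = 198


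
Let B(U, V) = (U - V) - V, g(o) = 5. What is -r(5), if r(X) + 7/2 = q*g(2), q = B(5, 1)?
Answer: -23/2 ≈ -11.500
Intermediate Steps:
B(U, V) = U - 2*V
q = 3 (q = 5 - 2*1 = 5 - 2 = 3)
r(X) = 23/2 (r(X) = -7/2 + 3*5 = -7/2 + 15 = 23/2)
-r(5) = -1*23/2 = -23/2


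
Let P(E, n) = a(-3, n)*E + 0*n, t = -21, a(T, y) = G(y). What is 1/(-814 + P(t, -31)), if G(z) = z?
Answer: -1/163 ≈ -0.0061350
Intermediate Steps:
a(T, y) = y
P(E, n) = E*n (P(E, n) = n*E + 0*n = E*n + 0 = E*n)
1/(-814 + P(t, -31)) = 1/(-814 - 21*(-31)) = 1/(-814 + 651) = 1/(-163) = -1/163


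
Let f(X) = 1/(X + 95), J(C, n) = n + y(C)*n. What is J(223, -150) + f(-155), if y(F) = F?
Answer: -2016001/60 ≈ -33600.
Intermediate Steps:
J(C, n) = n + C*n
f(X) = 1/(95 + X)
J(223, -150) + f(-155) = -150*(1 + 223) + 1/(95 - 155) = -150*224 + 1/(-60) = -33600 - 1/60 = -2016001/60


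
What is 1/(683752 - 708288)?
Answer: -1/24536 ≈ -4.0756e-5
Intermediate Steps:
1/(683752 - 708288) = 1/(-24536) = -1/24536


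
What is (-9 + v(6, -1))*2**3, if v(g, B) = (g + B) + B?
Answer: -40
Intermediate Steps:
v(g, B) = g + 2*B (v(g, B) = (B + g) + B = g + 2*B)
(-9 + v(6, -1))*2**3 = (-9 + (6 + 2*(-1)))*2**3 = (-9 + (6 - 2))*8 = (-9 + 4)*8 = -5*8 = -40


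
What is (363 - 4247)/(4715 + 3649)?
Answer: -971/2091 ≈ -0.46437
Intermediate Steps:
(363 - 4247)/(4715 + 3649) = -3884/8364 = -3884*1/8364 = -971/2091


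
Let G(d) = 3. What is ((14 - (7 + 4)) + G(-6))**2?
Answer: 36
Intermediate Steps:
((14 - (7 + 4)) + G(-6))**2 = ((14 - (7 + 4)) + 3)**2 = ((14 - 1*11) + 3)**2 = ((14 - 11) + 3)**2 = (3 + 3)**2 = 6**2 = 36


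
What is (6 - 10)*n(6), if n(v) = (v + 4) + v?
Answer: -64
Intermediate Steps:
n(v) = 4 + 2*v (n(v) = (4 + v) + v = 4 + 2*v)
(6 - 10)*n(6) = (6 - 10)*(4 + 2*6) = -4*(4 + 12) = -4*16 = -64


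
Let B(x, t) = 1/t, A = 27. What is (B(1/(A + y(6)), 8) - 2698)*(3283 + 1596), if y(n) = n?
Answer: -105303457/8 ≈ -1.3163e+7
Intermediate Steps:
(B(1/(A + y(6)), 8) - 2698)*(3283 + 1596) = (1/8 - 2698)*(3283 + 1596) = (⅛ - 2698)*4879 = -21583/8*4879 = -105303457/8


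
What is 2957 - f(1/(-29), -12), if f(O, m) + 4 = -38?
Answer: 2999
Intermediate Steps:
f(O, m) = -42 (f(O, m) = -4 - 38 = -42)
2957 - f(1/(-29), -12) = 2957 - 1*(-42) = 2957 + 42 = 2999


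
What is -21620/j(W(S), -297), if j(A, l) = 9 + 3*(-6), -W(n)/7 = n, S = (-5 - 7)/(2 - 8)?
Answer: 21620/9 ≈ 2402.2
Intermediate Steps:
S = 2 (S = -12/(-6) = -12*(-⅙) = 2)
W(n) = -7*n
j(A, l) = -9 (j(A, l) = 9 - 18 = -9)
-21620/j(W(S), -297) = -21620/(-9) = -21620*(-⅑) = 21620/9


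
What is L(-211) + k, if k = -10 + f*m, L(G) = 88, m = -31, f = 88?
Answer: -2650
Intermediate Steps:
k = -2738 (k = -10 + 88*(-31) = -10 - 2728 = -2738)
L(-211) + k = 88 - 2738 = -2650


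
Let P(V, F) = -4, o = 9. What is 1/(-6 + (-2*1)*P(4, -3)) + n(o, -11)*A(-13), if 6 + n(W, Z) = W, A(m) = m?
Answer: -77/2 ≈ -38.500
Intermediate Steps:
n(W, Z) = -6 + W
1/(-6 + (-2*1)*P(4, -3)) + n(o, -11)*A(-13) = 1/(-6 - 2*1*(-4)) + (-6 + 9)*(-13) = 1/(-6 - 2*(-4)) + 3*(-13) = 1/(-6 + 8) - 39 = 1/2 - 39 = ½ - 39 = -77/2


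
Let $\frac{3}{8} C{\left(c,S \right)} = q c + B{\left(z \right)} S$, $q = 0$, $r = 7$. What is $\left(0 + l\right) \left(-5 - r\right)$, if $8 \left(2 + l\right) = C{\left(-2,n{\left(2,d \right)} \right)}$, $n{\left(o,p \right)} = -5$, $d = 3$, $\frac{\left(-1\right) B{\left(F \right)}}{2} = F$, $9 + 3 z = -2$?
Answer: $\frac{512}{3} \approx 170.67$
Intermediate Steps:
$z = - \frac{11}{3}$ ($z = -3 + \frac{1}{3} \left(-2\right) = -3 - \frac{2}{3} = - \frac{11}{3} \approx -3.6667$)
$B{\left(F \right)} = - 2 F$
$C{\left(c,S \right)} = \frac{176 S}{9}$ ($C{\left(c,S \right)} = \frac{8 \left(0 c + \left(-2\right) \left(- \frac{11}{3}\right) S\right)}{3} = \frac{8 \left(0 + \frac{22 S}{3}\right)}{3} = \frac{8 \frac{22 S}{3}}{3} = \frac{176 S}{9}$)
$l = - \frac{128}{9}$ ($l = -2 + \frac{\frac{176}{9} \left(-5\right)}{8} = -2 + \frac{1}{8} \left(- \frac{880}{9}\right) = -2 - \frac{110}{9} = - \frac{128}{9} \approx -14.222$)
$\left(0 + l\right) \left(-5 - r\right) = \left(0 - \frac{128}{9}\right) \left(-5 - 7\right) = - \frac{128 \left(-5 - 7\right)}{9} = \left(- \frac{128}{9}\right) \left(-12\right) = \frac{512}{3}$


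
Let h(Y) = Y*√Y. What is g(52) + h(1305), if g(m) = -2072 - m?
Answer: -2124 + 3915*√145 ≈ 45019.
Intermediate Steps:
h(Y) = Y^(3/2)
g(52) + h(1305) = (-2072 - 1*52) + 1305^(3/2) = (-2072 - 52) + 3915*√145 = -2124 + 3915*√145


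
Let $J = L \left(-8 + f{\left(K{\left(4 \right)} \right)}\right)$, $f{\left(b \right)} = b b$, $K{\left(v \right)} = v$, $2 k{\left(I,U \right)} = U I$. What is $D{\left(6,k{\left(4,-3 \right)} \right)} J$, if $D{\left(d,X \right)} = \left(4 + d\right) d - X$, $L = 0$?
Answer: $0$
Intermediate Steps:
$k{\left(I,U \right)} = \frac{I U}{2}$ ($k{\left(I,U \right)} = \frac{U I}{2} = \frac{I U}{2}$)
$f{\left(b \right)} = b^{2}$
$D{\left(d,X \right)} = - X + d \left(4 + d\right)$ ($D{\left(d,X \right)} = d \left(4 + d\right) - X = - X + d \left(4 + d\right)$)
$J = 0$ ($J = 0 \left(-8 + 4^{2}\right) = 0 \left(-8 + 16\right) = 0 \cdot 8 = 0$)
$D{\left(6,k{\left(4,-3 \right)} \right)} J = \left(6^{2} - \frac{1}{2} \cdot 4 \left(-3\right) + 4 \cdot 6\right) 0 = \left(36 - -6 + 24\right) 0 = \left(36 + 6 + 24\right) 0 = 66 \cdot 0 = 0$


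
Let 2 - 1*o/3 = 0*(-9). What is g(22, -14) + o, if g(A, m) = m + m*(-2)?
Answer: 20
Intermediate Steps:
o = 6 (o = 6 - 0*(-9) = 6 - 3*0 = 6 + 0 = 6)
g(A, m) = -m (g(A, m) = m - 2*m = -m)
g(22, -14) + o = -1*(-14) + 6 = 14 + 6 = 20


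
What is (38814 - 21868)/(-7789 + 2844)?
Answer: -16946/4945 ≈ -3.4269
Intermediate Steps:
(38814 - 21868)/(-7789 + 2844) = 16946/(-4945) = 16946*(-1/4945) = -16946/4945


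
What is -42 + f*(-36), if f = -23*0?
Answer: -42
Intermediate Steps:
f = 0
-42 + f*(-36) = -42 + 0*(-36) = -42 + 0 = -42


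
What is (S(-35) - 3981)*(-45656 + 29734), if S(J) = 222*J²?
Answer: -4266602418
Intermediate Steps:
(S(-35) - 3981)*(-45656 + 29734) = (222*(-35)² - 3981)*(-45656 + 29734) = (222*1225 - 3981)*(-15922) = (271950 - 3981)*(-15922) = 267969*(-15922) = -4266602418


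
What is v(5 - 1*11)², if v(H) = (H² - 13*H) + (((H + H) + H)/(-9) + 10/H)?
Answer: 117649/9 ≈ 13072.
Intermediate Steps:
v(H) = H² + 10/H - 40*H/3 (v(H) = (H² - 13*H) + ((2*H + H)*(-⅑) + 10/H) = (H² - 13*H) + ((3*H)*(-⅑) + 10/H) = (H² - 13*H) + (-H/3 + 10/H) = (H² - 13*H) + (10/H - H/3) = H² + 10/H - 40*H/3)
v(5 - 1*11)² = ((5 - 1*11)² + 10/(5 - 1*11) - 40*(5 - 1*11)/3)² = ((5 - 11)² + 10/(5 - 11) - 40*(5 - 11)/3)² = ((-6)² + 10/(-6) - 40/3*(-6))² = (36 + 10*(-⅙) + 80)² = (36 - 5/3 + 80)² = (343/3)² = 117649/9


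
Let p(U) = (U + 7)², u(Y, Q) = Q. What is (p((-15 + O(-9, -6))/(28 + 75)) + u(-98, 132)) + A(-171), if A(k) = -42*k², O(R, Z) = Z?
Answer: -13027255910/10609 ≈ -1.2279e+6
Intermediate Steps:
p(U) = (7 + U)²
(p((-15 + O(-9, -6))/(28 + 75)) + u(-98, 132)) + A(-171) = ((7 + (-15 - 6)/(28 + 75))² + 132) - 42*(-171)² = ((7 - 21/103)² + 132) - 42*29241 = ((7 - 21*1/103)² + 132) - 1228122 = ((7 - 21/103)² + 132) - 1228122 = ((700/103)² + 132) - 1228122 = (490000/10609 + 132) - 1228122 = 1890388/10609 - 1228122 = -13027255910/10609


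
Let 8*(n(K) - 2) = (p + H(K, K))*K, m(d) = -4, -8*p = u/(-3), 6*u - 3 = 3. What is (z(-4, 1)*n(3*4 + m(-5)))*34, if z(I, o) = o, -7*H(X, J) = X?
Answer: 2567/84 ≈ 30.560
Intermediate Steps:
u = 1 (u = 1/2 + (1/6)*3 = 1/2 + 1/2 = 1)
H(X, J) = -X/7
p = 1/24 (p = -1/(8*(-3)) = -(-1)/(8*3) = -1/8*(-1/3) = 1/24 ≈ 0.041667)
n(K) = 2 + K*(1/24 - K/7)/8 (n(K) = 2 + ((1/24 - K/7)*K)/8 = 2 + (K*(1/24 - K/7))/8 = 2 + K*(1/24 - K/7)/8)
(z(-4, 1)*n(3*4 + m(-5)))*34 = (1*(2 - (3*4 - 4)**2/56 + (3*4 - 4)/192))*34 = (1*(2 - (12 - 4)**2/56 + (12 - 4)/192))*34 = (1*(2 - 1/56*8**2 + (1/192)*8))*34 = (1*(2 - 1/56*64 + 1/24))*34 = (1*(2 - 8/7 + 1/24))*34 = (1*(151/168))*34 = (151/168)*34 = 2567/84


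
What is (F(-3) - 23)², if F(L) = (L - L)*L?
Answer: 529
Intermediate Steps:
F(L) = 0 (F(L) = 0*L = 0)
(F(-3) - 23)² = (0 - 23)² = (-23)² = 529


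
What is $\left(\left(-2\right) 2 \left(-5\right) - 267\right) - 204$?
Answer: $-451$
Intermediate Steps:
$\left(\left(-2\right) 2 \left(-5\right) - 267\right) - 204 = \left(\left(-4\right) \left(-5\right) - 267\right) - 204 = \left(20 - 267\right) - 204 = -247 - 204 = -451$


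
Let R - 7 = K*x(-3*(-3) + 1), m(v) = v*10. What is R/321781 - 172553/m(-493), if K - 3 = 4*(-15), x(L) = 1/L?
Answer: 27762141651/793190165 ≈ 35.001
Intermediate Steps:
K = -57 (K = 3 + 4*(-15) = 3 - 60 = -57)
m(v) = 10*v
R = 13/10 (R = 7 - 57/(-3*(-3) + 1) = 7 - 57/(9 + 1) = 7 - 57/10 = 13/10 ≈ 1.3000)
R/321781 - 172553/m(-493) = (13/10)/321781 - 172553/(10*(-493)) = (13/10)*(1/321781) - 172553/(-4930) = 13/3217810 - 172553*(-1/4930) = 13/3217810 + 172553/4930 = 27762141651/793190165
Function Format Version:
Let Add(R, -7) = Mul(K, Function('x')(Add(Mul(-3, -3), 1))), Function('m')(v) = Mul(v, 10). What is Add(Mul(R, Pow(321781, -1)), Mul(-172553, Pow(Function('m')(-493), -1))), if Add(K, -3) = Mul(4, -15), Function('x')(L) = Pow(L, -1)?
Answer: Rational(27762141651, 793190165) ≈ 35.001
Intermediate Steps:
K = -57 (K = Add(3, Mul(4, -15)) = Add(3, -60) = -57)
Function('m')(v) = Mul(10, v)
R = Rational(13, 10) (R = Add(7, Mul(-57, Pow(Add(Mul(-3, -3), 1), -1))) = Add(7, Mul(-57, Pow(Add(9, 1), -1))) = Add(7, Mul(-57, Pow(10, -1))) = Add(7, Mul(-57, Rational(1, 10))) = Add(7, Rational(-57, 10)) = Rational(13, 10) ≈ 1.3000)
Add(Mul(R, Pow(321781, -1)), Mul(-172553, Pow(Function('m')(-493), -1))) = Add(Mul(Rational(13, 10), Pow(321781, -1)), Mul(-172553, Pow(Mul(10, -493), -1))) = Add(Mul(Rational(13, 10), Rational(1, 321781)), Mul(-172553, Pow(-4930, -1))) = Add(Rational(13, 3217810), Mul(-172553, Rational(-1, 4930))) = Add(Rational(13, 3217810), Rational(172553, 4930)) = Rational(27762141651, 793190165)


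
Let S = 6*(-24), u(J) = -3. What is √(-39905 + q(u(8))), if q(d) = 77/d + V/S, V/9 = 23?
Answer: I*√5750223/12 ≈ 199.83*I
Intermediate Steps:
V = 207 (V = 9*23 = 207)
S = -144
q(d) = -23/16 + 77/d (q(d) = 77/d + 207/(-144) = 77/d + 207*(-1/144) = 77/d - 23/16 = -23/16 + 77/d)
√(-39905 + q(u(8))) = √(-39905 + (-23/16 + 77/(-3))) = √(-39905 + (-23/16 + 77*(-⅓))) = √(-39905 + (-23/16 - 77/3)) = √(-39905 - 1301/48) = √(-1916741/48) = I*√5750223/12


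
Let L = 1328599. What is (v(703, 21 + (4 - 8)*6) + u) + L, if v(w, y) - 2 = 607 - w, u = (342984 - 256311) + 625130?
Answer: 2040308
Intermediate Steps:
u = 711803 (u = 86673 + 625130 = 711803)
v(w, y) = 609 - w (v(w, y) = 2 + (607 - w) = 609 - w)
(v(703, 21 + (4 - 8)*6) + u) + L = ((609 - 1*703) + 711803) + 1328599 = ((609 - 703) + 711803) + 1328599 = (-94 + 711803) + 1328599 = 711709 + 1328599 = 2040308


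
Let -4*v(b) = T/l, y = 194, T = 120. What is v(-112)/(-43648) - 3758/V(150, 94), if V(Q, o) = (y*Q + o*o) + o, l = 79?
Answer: -3239291159/32783685440 ≈ -0.098808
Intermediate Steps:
V(Q, o) = o + o² + 194*Q (V(Q, o) = (194*Q + o*o) + o = (194*Q + o²) + o = (o² + 194*Q) + o = o + o² + 194*Q)
v(b) = -30/79
v(-112)/(-43648) - 3758/V(150, 94) = -30/79/(-43648) - 3758/(94 + 94² + 194*150) = -30/79*(-1/43648) - 3758/(94 + 8836 + 29100) = 15/1724096 - 3758/38030 = 15/1724096 - 3758*1/38030 = 15/1724096 - 1879/19015 = -3239291159/32783685440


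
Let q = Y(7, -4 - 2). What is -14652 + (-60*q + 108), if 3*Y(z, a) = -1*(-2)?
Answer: -14584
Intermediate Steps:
Y(z, a) = ⅔ (Y(z, a) = (-1*(-2))/3 = (⅓)*2 = ⅔)
q = ⅔ ≈ 0.66667
-14652 + (-60*q + 108) = -14652 + (-60*⅔ + 108) = -14652 + (-40 + 108) = -14652 + 68 = -14584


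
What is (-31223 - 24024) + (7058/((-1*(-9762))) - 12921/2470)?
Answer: -666116050061/12056070 ≈ -55252.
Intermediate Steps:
(-31223 - 24024) + (7058/((-1*(-9762))) - 12921/2470) = -55247 + (7058/9762 - 12921*1/2470) = -55247 + (7058*(1/9762) - 12921/2470) = -55247 + (3529/4881 - 12921/2470) = -55247 - 54350771/12056070 = -666116050061/12056070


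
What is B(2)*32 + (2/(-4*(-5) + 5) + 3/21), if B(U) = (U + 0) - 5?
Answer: -16761/175 ≈ -95.777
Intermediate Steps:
B(U) = -5 + U (B(U) = U - 5 = -5 + U)
B(2)*32 + (2/(-4*(-5) + 5) + 3/21) = (-5 + 2)*32 + (2/(-4*(-5) + 5) + 3/21) = -3*32 + (2/(20 + 5) + 3*(1/21)) = -96 + (2/25 + ⅐) = -96 + 39/175 = -16761/175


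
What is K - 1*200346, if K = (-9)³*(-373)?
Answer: 71571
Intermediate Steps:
K = 271917 (K = -729*(-373) = 271917)
K - 1*200346 = 271917 - 1*200346 = 271917 - 200346 = 71571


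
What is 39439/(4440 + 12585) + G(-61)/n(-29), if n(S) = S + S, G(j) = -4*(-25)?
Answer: 292481/493725 ≈ 0.59240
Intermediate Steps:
G(j) = 100
n(S) = 2*S
39439/(4440 + 12585) + G(-61)/n(-29) = 39439/(4440 + 12585) + 100/((2*(-29))) = 39439/17025 + 100/(-58) = 39439*(1/17025) + 100*(-1/58) = 39439/17025 - 50/29 = 292481/493725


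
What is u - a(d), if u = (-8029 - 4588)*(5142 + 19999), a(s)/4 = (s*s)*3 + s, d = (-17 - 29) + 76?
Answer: -317214917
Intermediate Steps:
d = 30 (d = -46 + 76 = 30)
a(s) = 4*s + 12*s² (a(s) = 4*((s*s)*3 + s) = 4*(s²*3 + s) = 4*(3*s² + s) = 4*(s + 3*s²) = 4*s + 12*s²)
u = -317203997 (u = -12617*25141 = -317203997)
u - a(d) = -317203997 - 4*30*(1 + 3*30) = -317203997 - 4*30*(1 + 90) = -317203997 - 4*30*91 = -317203997 - 1*10920 = -317203997 - 10920 = -317214917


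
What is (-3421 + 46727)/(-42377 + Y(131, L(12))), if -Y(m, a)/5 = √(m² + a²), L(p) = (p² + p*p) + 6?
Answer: -917589181/896610102 + 1407445*√613/896610102 ≈ -0.98453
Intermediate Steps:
L(p) = 6 + 2*p² (L(p) = (p² + p²) + 6 = 2*p² + 6 = 6 + 2*p²)
Y(m, a) = -5*√(a² + m²) (Y(m, a) = -5*√(m² + a²) = -5*√(a² + m²))
(-3421 + 46727)/(-42377 + Y(131, L(12))) = (-3421 + 46727)/(-42377 - 5*√((6 + 2*12²)² + 131²)) = 43306/(-42377 - 5*√((6 + 2*144)² + 17161)) = 43306/(-42377 - 5*√((6 + 288)² + 17161)) = 43306/(-42377 - 5*√(294² + 17161)) = 43306/(-42377 - 5*√(86436 + 17161)) = 43306/(-42377 - 65*√613)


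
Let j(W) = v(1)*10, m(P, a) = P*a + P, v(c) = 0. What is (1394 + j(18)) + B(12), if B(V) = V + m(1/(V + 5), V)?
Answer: 23915/17 ≈ 1406.8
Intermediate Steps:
m(P, a) = P + P*a
j(W) = 0 (j(W) = 0*10 = 0)
B(V) = V + (1 + V)/(5 + V) (B(V) = V + (1 + V)/(V + 5) = V + (1 + V)/(5 + V))
(1394 + j(18)) + B(12) = (1394 + 0) + (1 + 12 + 12*(5 + 12))/(5 + 12) = 1394 + (1 + 12 + 12*17)/17 = 1394 + (1 + 12 + 204)/17 = 1394 + (1/17)*217 = 1394 + 217/17 = 23915/17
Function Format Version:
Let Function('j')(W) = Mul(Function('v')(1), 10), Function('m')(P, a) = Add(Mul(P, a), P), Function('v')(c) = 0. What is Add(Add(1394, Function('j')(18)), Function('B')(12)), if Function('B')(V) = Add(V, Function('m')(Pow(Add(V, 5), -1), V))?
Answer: Rational(23915, 17) ≈ 1406.8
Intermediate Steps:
Function('m')(P, a) = Add(P, Mul(P, a))
Function('j')(W) = 0 (Function('j')(W) = Mul(0, 10) = 0)
Function('B')(V) = Add(V, Mul(Pow(Add(5, V), -1), Add(1, V))) (Function('B')(V) = Add(V, Mul(Pow(Add(V, 5), -1), Add(1, V))) = Add(V, Mul(Pow(Add(5, V), -1), Add(1, V))))
Add(Add(1394, Function('j')(18)), Function('B')(12)) = Add(Add(1394, 0), Mul(Pow(Add(5, 12), -1), Add(1, 12, Mul(12, Add(5, 12))))) = Add(1394, Mul(Pow(17, -1), Add(1, 12, Mul(12, 17)))) = Add(1394, Mul(Rational(1, 17), Add(1, 12, 204))) = Add(1394, Mul(Rational(1, 17), 217)) = Add(1394, Rational(217, 17)) = Rational(23915, 17)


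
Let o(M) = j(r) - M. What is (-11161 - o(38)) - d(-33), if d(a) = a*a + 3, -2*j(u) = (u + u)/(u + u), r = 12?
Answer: -24429/2 ≈ -12215.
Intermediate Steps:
j(u) = -½ (j(u) = -(u + u)/(2*(u + u)) = -2*u/(2*(2*u)) = -2*u*1/(2*u)/2 = -½*1 = -½)
d(a) = 3 + a² (d(a) = a² + 3 = 3 + a²)
o(M) = -½ - M
(-11161 - o(38)) - d(-33) = (-11161 - (-½ - 1*38)) - (3 + (-33)²) = (-11161 - (-½ - 38)) - (3 + 1089) = (-11161 - 1*(-77/2)) - 1*1092 = (-11161 + 77/2) - 1092 = -22245/2 - 1092 = -24429/2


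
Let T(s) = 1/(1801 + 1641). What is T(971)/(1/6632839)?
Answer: 6632839/3442 ≈ 1927.0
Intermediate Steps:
T(s) = 1/3442
T(971)/(1/6632839) = 1/(3442*(1/6632839)) = (1/3442)*6632839 = 6632839/3442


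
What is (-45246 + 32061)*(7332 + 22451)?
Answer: -392688855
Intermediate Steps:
(-45246 + 32061)*(7332 + 22451) = -13185*29783 = -392688855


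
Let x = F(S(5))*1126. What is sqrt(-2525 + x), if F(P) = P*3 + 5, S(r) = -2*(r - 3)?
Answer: I*sqrt(10407) ≈ 102.01*I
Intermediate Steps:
S(r) = 6 - 2*r (S(r) = -2*(-3 + r) = 6 - 2*r)
F(P) = 5 + 3*P (F(P) = 3*P + 5 = 5 + 3*P)
x = -7882 (x = (5 + 3*(6 - 2*5))*1126 = (5 + 3*(6 - 10))*1126 = (5 + 3*(-4))*1126 = (5 - 12)*1126 = -7*1126 = -7882)
sqrt(-2525 + x) = sqrt(-2525 - 7882) = sqrt(-10407) = I*sqrt(10407)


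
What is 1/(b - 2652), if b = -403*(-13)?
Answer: 1/2587 ≈ 0.00038655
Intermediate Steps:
b = 5239
1/(b - 2652) = 1/(5239 - 2652) = 1/2587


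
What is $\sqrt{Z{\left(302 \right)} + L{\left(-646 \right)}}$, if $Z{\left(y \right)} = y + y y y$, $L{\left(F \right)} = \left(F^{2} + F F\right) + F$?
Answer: $2 \sqrt{7094474} \approx 5327.1$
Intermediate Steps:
$L{\left(F \right)} = F + 2 F^{2}$ ($L{\left(F \right)} = \left(F^{2} + F^{2}\right) + F = 2 F^{2} + F = F + 2 F^{2}$)
$Z{\left(y \right)} = y + y^{3}$ ($Z{\left(y \right)} = y + y^{2} y = y + y^{3}$)
$\sqrt{Z{\left(302 \right)} + L{\left(-646 \right)}} = \sqrt{\left(302 + 302^{3}\right) - 646 \left(1 + 2 \left(-646\right)\right)} = \sqrt{\left(302 + 27543608\right) - 646 \left(1 - 1292\right)} = \sqrt{27543910 - -833986} = \sqrt{27543910 + 833986} = \sqrt{28377896} = 2 \sqrt{7094474}$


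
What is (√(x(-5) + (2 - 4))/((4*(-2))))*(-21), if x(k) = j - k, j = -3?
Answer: 0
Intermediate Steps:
x(k) = -3 - k
(√(x(-5) + (2 - 4))/((4*(-2))))*(-21) = (√((-3 - 1*(-5)) + (2 - 4))/((4*(-2))))*(-21) = (√((-3 + 5) - 2)/(-8))*(-21) = -√(2 - 2)/8*(-21) = -√0/8*(-21) = -⅛*0*(-21) = 0*(-21) = 0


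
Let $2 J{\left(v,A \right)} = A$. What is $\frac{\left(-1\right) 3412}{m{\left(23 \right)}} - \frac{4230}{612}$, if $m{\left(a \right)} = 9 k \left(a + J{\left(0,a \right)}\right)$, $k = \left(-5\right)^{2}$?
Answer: $- \frac{3880391}{527850} \approx -7.3513$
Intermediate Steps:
$k = 25$
$J{\left(v,A \right)} = \frac{A}{2}$
$m{\left(a \right)} = \frac{675 a}{2}$ ($m{\left(a \right)} = 9 \cdot 25 \left(a + \frac{a}{2}\right) = 9 \cdot 25 \frac{3 a}{2} = 9 \frac{75 a}{2} = \frac{675 a}{2}$)
$\frac{\left(-1\right) 3412}{m{\left(23 \right)}} - \frac{4230}{612} = \frac{\left(-1\right) 3412}{\frac{675}{2} \cdot 23} - \frac{4230}{612} = - \frac{3412}{\frac{15525}{2}} - \frac{235}{34} = \left(-3412\right) \frac{2}{15525} - \frac{235}{34} = - \frac{6824}{15525} - \frac{235}{34} = - \frac{3880391}{527850}$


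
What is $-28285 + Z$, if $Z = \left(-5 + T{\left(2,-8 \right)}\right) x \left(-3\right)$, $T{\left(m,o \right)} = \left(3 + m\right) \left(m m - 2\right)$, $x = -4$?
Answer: $-28225$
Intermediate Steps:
$T{\left(m,o \right)} = \left(-2 + m^{2}\right) \left(3 + m\right)$ ($T{\left(m,o \right)} = \left(3 + m\right) \left(m^{2} - 2\right) = \left(3 + m\right) \left(-2 + m^{2}\right) = \left(-2 + m^{2}\right) \left(3 + m\right)$)
$Z = 60$ ($Z = \left(-5 + \left(-6 + 2^{3} - 4 + 3 \cdot 2^{2}\right)\right) \left(\left(-4\right) \left(-3\right)\right) = \left(-5 + \left(-6 + 8 - 4 + 3 \cdot 4\right)\right) 12 = \left(-5 + \left(-6 + 8 - 4 + 12\right)\right) 12 = \left(-5 + 10\right) 12 = 5 \cdot 12 = 60$)
$-28285 + Z = -28285 + 60 = -28225$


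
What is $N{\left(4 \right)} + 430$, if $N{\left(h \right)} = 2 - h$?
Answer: $428$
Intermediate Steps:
$N{\left(4 \right)} + 430 = \left(2 - 4\right) + 430 = -2 + 430 = 428$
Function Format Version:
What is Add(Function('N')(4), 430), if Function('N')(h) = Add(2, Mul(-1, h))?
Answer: 428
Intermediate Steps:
Add(Function('N')(4), 430) = Add(Add(2, Mul(-1, 4)), 430) = Add(Add(2, -4), 430) = Add(-2, 430) = 428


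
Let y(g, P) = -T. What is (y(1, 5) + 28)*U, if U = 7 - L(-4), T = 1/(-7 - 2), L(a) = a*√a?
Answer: 1771/9 + 2024*I/9 ≈ 196.78 + 224.89*I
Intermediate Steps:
L(a) = a^(3/2)
T = -⅑ (T = 1/(-9) = -⅑ ≈ -0.11111)
y(g, P) = ⅑ (y(g, P) = -1*(-⅑) = ⅑)
U = 7 + 8*I (U = 7 - (-4)^(3/2) = 7 - (-8)*I = 7 + 8*I ≈ 7.0 + 8.0*I)
(y(1, 5) + 28)*U = (⅑ + 28)*(7 + 8*I) = 253*(7 + 8*I)/9 = 1771/9 + 2024*I/9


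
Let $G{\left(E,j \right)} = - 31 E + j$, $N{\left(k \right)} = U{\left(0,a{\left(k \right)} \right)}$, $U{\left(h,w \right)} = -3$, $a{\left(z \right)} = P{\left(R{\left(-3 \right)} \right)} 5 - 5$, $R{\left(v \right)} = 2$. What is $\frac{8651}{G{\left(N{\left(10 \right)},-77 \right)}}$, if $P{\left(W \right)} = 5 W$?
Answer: $\frac{8651}{16} \approx 540.69$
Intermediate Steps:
$a{\left(z \right)} = 45$ ($a{\left(z \right)} = 5 \cdot 2 \cdot 5 - 5 = 10 \cdot 5 - 5 = 50 - 5 = 45$)
$N{\left(k \right)} = -3$
$G{\left(E,j \right)} = j - 31 E$
$\frac{8651}{G{\left(N{\left(10 \right)},-77 \right)}} = \frac{8651}{-77 - -93} = \frac{8651}{-77 + 93} = \frac{8651}{16}$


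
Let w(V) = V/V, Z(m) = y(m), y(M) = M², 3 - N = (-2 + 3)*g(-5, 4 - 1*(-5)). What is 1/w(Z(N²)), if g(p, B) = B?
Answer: 1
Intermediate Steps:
N = -6 (N = 3 - (-2 + 3)*(4 - 1*(-5)) = 3 - (4 + 5) = 3 - 9 = -6)
Z(m) = m²
w(V) = 1
1/w(Z(N²)) = 1/1 = 1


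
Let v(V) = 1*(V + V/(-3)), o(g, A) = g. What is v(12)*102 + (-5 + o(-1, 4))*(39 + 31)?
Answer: 396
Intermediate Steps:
v(V) = 2*V/3 (v(V) = 1*(V + V*(-1/3)) = 1*(V - V/3) = 1*(2*V/3) = 2*V/3)
v(12)*102 + (-5 + o(-1, 4))*(39 + 31) = ((2/3)*12)*102 + (-5 - 1)*(39 + 31) = 8*102 - 6*70 = 816 - 420 = 396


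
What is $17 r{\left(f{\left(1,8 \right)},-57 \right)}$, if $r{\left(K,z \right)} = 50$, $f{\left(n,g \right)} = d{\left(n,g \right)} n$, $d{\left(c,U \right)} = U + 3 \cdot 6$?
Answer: $850$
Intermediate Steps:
$d{\left(c,U \right)} = 18 + U$ ($d{\left(c,U \right)} = U + 18 = 18 + U$)
$f{\left(n,g \right)} = n \left(18 + g\right)$ ($f{\left(n,g \right)} = \left(18 + g\right) n = n \left(18 + g\right)$)
$17 r{\left(f{\left(1,8 \right)},-57 \right)} = 17 \cdot 50 = 850$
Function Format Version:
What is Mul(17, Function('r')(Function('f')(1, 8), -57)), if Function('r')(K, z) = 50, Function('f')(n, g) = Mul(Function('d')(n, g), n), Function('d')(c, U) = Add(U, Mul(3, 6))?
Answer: 850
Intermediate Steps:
Function('d')(c, U) = Add(18, U) (Function('d')(c, U) = Add(U, 18) = Add(18, U))
Function('f')(n, g) = Mul(n, Add(18, g)) (Function('f')(n, g) = Mul(Add(18, g), n) = Mul(n, Add(18, g)))
Mul(17, Function('r')(Function('f')(1, 8), -57)) = Mul(17, 50) = 850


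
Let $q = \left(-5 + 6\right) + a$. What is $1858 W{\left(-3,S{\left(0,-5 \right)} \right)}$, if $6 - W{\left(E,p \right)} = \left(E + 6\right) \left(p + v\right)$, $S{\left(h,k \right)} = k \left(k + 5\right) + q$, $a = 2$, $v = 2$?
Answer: $-16722$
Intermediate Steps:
$q = 3$ ($q = \left(-5 + 6\right) + 2 = 1 + 2 = 3$)
$S{\left(h,k \right)} = 3 + k \left(5 + k\right)$ ($S{\left(h,k \right)} = k \left(k + 5\right) + 3 = k \left(5 + k\right) + 3 = 3 + k \left(5 + k\right)$)
$W{\left(E,p \right)} = 6 - \left(2 + p\right) \left(6 + E\right)$ ($W{\left(E,p \right)} = 6 - \left(E + 6\right) \left(p + 2\right) = 6 - \left(6 + E\right) \left(2 + p\right) = 6 - \left(2 + p\right) \left(6 + E\right)$)
$1858 W{\left(-3,S{\left(0,-5 \right)} \right)} = 1858 \left(-6 - 6 \left(3 + \left(-5\right)^{2} + 5 \left(-5\right)\right) - -6 - - 3 \left(3 + \left(-5\right)^{2} + 5 \left(-5\right)\right)\right) = 1858 \left(-6 - 6 \left(3 + 25 - 25\right) + 6 - - 3 \left(3 + 25 - 25\right)\right) = 1858 \left(-6 - 18 + 6 - \left(-3\right) 3\right) = 1858 \left(-6 - 18 + 6 + 9\right) = 1858 \left(-9\right) = -16722$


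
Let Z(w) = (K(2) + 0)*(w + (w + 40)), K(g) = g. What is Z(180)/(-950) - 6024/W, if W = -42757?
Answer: -569656/812383 ≈ -0.70122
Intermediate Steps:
Z(w) = 80 + 4*w (Z(w) = (2 + 0)*(w + (w + 40)) = 2*(w + (40 + w)) = 2*(40 + 2*w) = 80 + 4*w)
Z(180)/(-950) - 6024/W = (80 + 4*180)/(-950) - 6024/(-42757) = (80 + 720)*(-1/950) - 6024*(-1/42757) = 800*(-1/950) + 6024/42757 = -16/19 + 6024/42757 = -569656/812383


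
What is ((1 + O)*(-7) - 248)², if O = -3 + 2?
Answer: 61504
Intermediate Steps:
O = -1
((1 + O)*(-7) - 248)² = ((1 - 1)*(-7) - 248)² = (0*(-7) - 248)² = (0 - 248)² = (-248)² = 61504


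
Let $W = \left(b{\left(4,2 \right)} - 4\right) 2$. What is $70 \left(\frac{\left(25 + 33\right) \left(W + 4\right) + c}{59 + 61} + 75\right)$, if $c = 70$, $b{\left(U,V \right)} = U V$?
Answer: $\frac{34181}{6} \approx 5696.8$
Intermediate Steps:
$W = 8$ ($W = \left(4 \cdot 2 - 4\right) 2 = \left(8 - 4\right) 2 = 4 \cdot 2 = 8$)
$70 \left(\frac{\left(25 + 33\right) \left(W + 4\right) + c}{59 + 61} + 75\right) = 70 \left(\frac{\left(25 + 33\right) \left(8 + 4\right) + 70}{59 + 61} + 75\right) = 70 \left(\frac{58 \cdot 12 + 70}{120} + 75\right) = 70 \left(\left(696 + 70\right) \frac{1}{120} + 75\right) = 70 \left(766 \cdot \frac{1}{120} + 75\right) = 70 \left(\frac{383}{60} + 75\right) = 70 \cdot \frac{4883}{60} = \frac{34181}{6}$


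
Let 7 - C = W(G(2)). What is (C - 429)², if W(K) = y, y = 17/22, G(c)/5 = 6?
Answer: 86508601/484 ≈ 1.7874e+5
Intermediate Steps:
G(c) = 30 (G(c) = 5*6 = 30)
y = 17/22 (y = 17*(1/22) = 17/22 ≈ 0.77273)
W(K) = 17/22
C = 137/22 (C = 7 - 1*17/22 = 7 - 17/22 = 137/22 ≈ 6.2273)
(C - 429)² = (137/22 - 429)² = (-9301/22)² = 86508601/484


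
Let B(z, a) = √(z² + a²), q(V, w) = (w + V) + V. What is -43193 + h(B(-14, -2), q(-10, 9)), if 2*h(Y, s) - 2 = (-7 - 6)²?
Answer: -86215/2 ≈ -43108.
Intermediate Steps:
q(V, w) = w + 2*V (q(V, w) = (V + w) + V = w + 2*V)
B(z, a) = √(a² + z²)
h(Y, s) = 171/2 (h(Y, s) = 1 + (-7 - 6)²/2 = 1 + (½)*(-13)² = 1 + (½)*169 = 1 + 169/2 = 171/2)
-43193 + h(B(-14, -2), q(-10, 9)) = -43193 + 171/2 = -86215/2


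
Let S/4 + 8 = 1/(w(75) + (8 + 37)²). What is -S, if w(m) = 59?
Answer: 16671/521 ≈ 31.998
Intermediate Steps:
S = -16671/521 (S = -32 + 4/(59 + (8 + 37)²) = -32 + 4/(59 + 45²) = -32 + 4/(59 + 2025) = -32 + 4/2084 = -32 + 4*(1/2084) = -32 + 1/521 = -16671/521 ≈ -31.998)
-S = -1*(-16671/521) = 16671/521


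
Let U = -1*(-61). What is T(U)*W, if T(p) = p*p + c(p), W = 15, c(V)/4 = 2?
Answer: 55935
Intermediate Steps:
U = 61
c(V) = 8 (c(V) = 4*2 = 8)
T(p) = 8 + p**2 (T(p) = p*p + 8 = p**2 + 8 = 8 + p**2)
T(U)*W = (8 + 61**2)*15 = (8 + 3721)*15 = 3729*15 = 55935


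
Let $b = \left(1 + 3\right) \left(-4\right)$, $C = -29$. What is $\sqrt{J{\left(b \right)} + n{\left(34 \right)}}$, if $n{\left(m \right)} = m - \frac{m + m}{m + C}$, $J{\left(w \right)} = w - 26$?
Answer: $\frac{6 i \sqrt{15}}{5} \approx 4.6476 i$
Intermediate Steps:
$b = -16$ ($b = 4 \left(-4\right) = -16$)
$J{\left(w \right)} = -26 + w$
$n{\left(m \right)} = m - \frac{2 m}{-29 + m}$ ($n{\left(m \right)} = m - \frac{m + m}{m - 29} = m - \frac{2 m}{-29 + m}$)
$\sqrt{J{\left(b \right)} + n{\left(34 \right)}} = \sqrt{\left(-26 - 16\right) + \frac{34 \left(-31 + 34\right)}{-29 + 34}} = \sqrt{-42 + 34 \cdot \frac{1}{5} \cdot 3} = \sqrt{-42 + \frac{102}{5}} = \sqrt{- \frac{108}{5}} = \frac{6 i \sqrt{15}}{5}$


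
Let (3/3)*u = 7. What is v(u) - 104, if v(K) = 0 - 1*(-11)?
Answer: -93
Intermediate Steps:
u = 7
v(K) = 11 (v(K) = 0 + 11 = 11)
v(u) - 104 = 11 - 104 = -93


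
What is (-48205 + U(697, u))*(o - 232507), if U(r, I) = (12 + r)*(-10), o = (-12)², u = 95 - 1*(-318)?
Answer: 12848512085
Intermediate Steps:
u = 413 (u = 95 + 318 = 413)
o = 144
U(r, I) = -120 - 10*r
(-48205 + U(697, u))*(o - 232507) = (-48205 + (-120 - 10*697))*(144 - 232507) = (-48205 + (-120 - 6970))*(-232363) = (-48205 - 7090)*(-232363) = -55295*(-232363) = 12848512085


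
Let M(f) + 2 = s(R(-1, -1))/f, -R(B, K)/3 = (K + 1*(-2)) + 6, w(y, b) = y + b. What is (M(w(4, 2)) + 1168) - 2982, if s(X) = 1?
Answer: -10895/6 ≈ -1815.8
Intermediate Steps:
w(y, b) = b + y
R(B, K) = -12 - 3*K (R(B, K) = -3*((K + 1*(-2)) + 6) = -3*((K - 2) + 6) = -3*((-2 + K) + 6) = -3*(4 + K) = -12 - 3*K)
M(f) = -2 + 1/f
(M(w(4, 2)) + 1168) - 2982 = ((-2 + 1/(2 + 4)) + 1168) - 2982 = ((-2 + 1/6) + 1168) - 2982 = (-11/6 + 1168) - 2982 = 6997/6 - 2982 = -10895/6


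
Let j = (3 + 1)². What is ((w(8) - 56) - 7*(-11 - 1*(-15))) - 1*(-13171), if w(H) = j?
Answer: 13103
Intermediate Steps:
j = 16 (j = 4² = 16)
w(H) = 16
((w(8) - 56) - 7*(-11 - 1*(-15))) - 1*(-13171) = ((16 - 56) - 7*(-11 - 1*(-15))) - 1*(-13171) = (-40 - 7*(-11 + 15)) + 13171 = (-40 - 7*4) + 13171 = (-40 - 28) + 13171 = -68 + 13171 = 13103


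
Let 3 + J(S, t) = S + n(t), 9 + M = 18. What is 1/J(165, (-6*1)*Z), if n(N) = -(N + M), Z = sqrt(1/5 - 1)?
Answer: 85/13021 - 4*I*sqrt(5)/39063 ≈ 0.0065279 - 0.00022897*I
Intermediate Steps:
Z = 2*I*sqrt(5)/5 (Z = sqrt(1/5 - 1) = sqrt(-4/5) = 2*I*sqrt(5)/5 ≈ 0.89443*I)
M = 9 (M = -9 + 18 = 9)
n(N) = -9 - N (n(N) = -(N + 9) = -(9 + N) = -9 - N)
J(S, t) = -12 + S - t (J(S, t) = -3 + (S + (-9 - t)) = -3 + (-9 + S - t) = -12 + S - t)
1/J(165, (-6*1)*Z) = 1/(-12 + 165 - (-6*1)*2*I*sqrt(5)/5) = 1/(-12 + 165 - (-6)*2*I*sqrt(5)/5) = 1/(-12 + 165 - (-12)*I*sqrt(5)/5) = 1/(-12 + 165 + 12*I*sqrt(5)/5) = 1/(153 + 12*I*sqrt(5)/5)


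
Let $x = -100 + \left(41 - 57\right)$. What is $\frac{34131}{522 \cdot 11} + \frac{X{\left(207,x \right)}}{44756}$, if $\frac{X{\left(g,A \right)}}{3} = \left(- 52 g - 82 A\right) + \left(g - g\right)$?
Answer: $\frac{125500007}{21415746} \approx 5.8602$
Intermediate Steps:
$x = -116$ ($x = -100 + \left(41 - 57\right) = -100 - 16 = -116$)
$X{\left(g,A \right)} = - 246 A - 156 g$ ($X{\left(g,A \right)} = 3 \left(\left(- 52 g - 82 A\right) + \left(g - g\right)\right) = 3 \left(\left(- 82 A - 52 g\right) + 0\right) = 3 \left(- 82 A - 52 g\right) = - 246 A - 156 g$)
$\frac{34131}{522 \cdot 11} + \frac{X{\left(207,x \right)}}{44756} = \frac{34131}{522 \cdot 11} + \frac{\left(-246\right) \left(-116\right) - 32292}{44756} = \frac{34131}{5742} + \left(28536 - 32292\right) \frac{1}{44756} = 34131 \cdot \frac{1}{5742} - \frac{939}{11189} = \frac{11377}{1914} - \frac{939}{11189} = \frac{125500007}{21415746}$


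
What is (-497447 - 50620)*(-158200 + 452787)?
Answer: -161453413329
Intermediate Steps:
(-497447 - 50620)*(-158200 + 452787) = -548067*294587 = -161453413329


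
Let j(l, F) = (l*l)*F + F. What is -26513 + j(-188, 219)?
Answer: 7714042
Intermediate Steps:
j(l, F) = F + F*l**2 (j(l, F) = l**2*F + F = F*l**2 + F = F + F*l**2)
-26513 + j(-188, 219) = -26513 + 219*(1 + (-188)**2) = -26513 + 219*(1 + 35344) = -26513 + 219*35345 = -26513 + 7740555 = 7714042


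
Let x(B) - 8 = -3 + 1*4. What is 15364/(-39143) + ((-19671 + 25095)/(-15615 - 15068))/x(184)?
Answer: -1485011380/3603074007 ≈ -0.41215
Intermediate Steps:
x(B) = 9 (x(B) = 8 + (-3 + 1*4) = 8 + (-3 + 4) = 8 + 1 = 9)
15364/(-39143) + ((-19671 + 25095)/(-15615 - 15068))/x(184) = 15364/(-39143) + ((-19671 + 25095)/(-15615 - 15068))/9 = 15364*(-1/39143) + (5424/(-30683))*(⅑) = -15364/39143 + (5424*(-1/30683))*(⅑) = -15364/39143 - 5424/30683*⅑ = -15364/39143 - 1808/92049 = -1485011380/3603074007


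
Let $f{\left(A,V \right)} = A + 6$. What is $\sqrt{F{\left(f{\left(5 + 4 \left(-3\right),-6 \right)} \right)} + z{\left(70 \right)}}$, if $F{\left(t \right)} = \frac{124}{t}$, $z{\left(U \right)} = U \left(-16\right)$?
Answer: $2 i \sqrt{311} \approx 35.27 i$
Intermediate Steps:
$z{\left(U \right)} = - 16 U$
$f{\left(A,V \right)} = 6 + A$
$\sqrt{F{\left(f{\left(5 + 4 \left(-3\right),-6 \right)} \right)} + z{\left(70 \right)}} = \sqrt{\frac{124}{6 + \left(5 + 4 \left(-3\right)\right)} - 1120} = \sqrt{\frac{124}{6 + \left(5 - 12\right)} - 1120} = \sqrt{\frac{124}{6 - 7} - 1120} = \sqrt{\frac{124}{-1} - 1120} = \sqrt{124 \left(-1\right) - 1120} = \sqrt{-124 - 1120} = \sqrt{-1244} = 2 i \sqrt{311}$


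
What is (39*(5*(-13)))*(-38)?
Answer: 96330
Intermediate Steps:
(39*(5*(-13)))*(-38) = (39*(-65))*(-38) = -2535*(-38) = 96330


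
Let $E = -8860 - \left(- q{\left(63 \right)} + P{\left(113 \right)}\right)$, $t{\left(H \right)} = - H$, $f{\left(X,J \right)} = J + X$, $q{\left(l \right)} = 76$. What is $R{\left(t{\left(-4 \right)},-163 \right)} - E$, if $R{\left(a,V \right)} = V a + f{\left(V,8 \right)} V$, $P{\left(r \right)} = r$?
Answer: $33510$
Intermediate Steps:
$R{\left(a,V \right)} = V a + V \left(8 + V\right)$ ($R{\left(a,V \right)} = V a + \left(8 + V\right) V = V a + V \left(8 + V\right)$)
$E = -8897$ ($E = -8860 + \left(76 - 113\right) = -8860 - 37 = -8897$)
$R{\left(t{\left(-4 \right)},-163 \right)} - E = - 163 \left(8 - 163 - -4\right) - -8897 = - 163 \left(8 - 163 + 4\right) + 8897 = \left(-163\right) \left(-151\right) + 8897 = 24613 + 8897 = 33510$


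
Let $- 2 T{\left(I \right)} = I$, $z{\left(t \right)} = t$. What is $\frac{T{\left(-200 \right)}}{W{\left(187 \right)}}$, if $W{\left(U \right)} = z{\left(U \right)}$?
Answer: $\frac{100}{187} \approx 0.53476$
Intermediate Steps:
$T{\left(I \right)} = - \frac{I}{2}$
$W{\left(U \right)} = U$
$\frac{T{\left(-200 \right)}}{W{\left(187 \right)}} = \frac{\left(- \frac{1}{2}\right) \left(-200\right)}{187} = 100 \cdot \frac{1}{187} = \frac{100}{187}$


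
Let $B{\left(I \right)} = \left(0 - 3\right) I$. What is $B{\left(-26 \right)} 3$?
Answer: $234$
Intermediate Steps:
$B{\left(I \right)} = - 3 I$
$B{\left(-26 \right)} 3 = \left(-3\right) \left(-26\right) 3 = 78 \cdot 3 = 234$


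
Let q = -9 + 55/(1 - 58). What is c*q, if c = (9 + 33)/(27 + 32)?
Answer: -7952/1121 ≈ -7.0937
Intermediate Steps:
q = -568/57 (q = -9 + 55/(-57) = -9 - 1/57*55 = -9 - 55/57 = -568/57 ≈ -9.9649)
c = 42/59 ≈ 0.71186
c*q = (42/59)*(-568/57) = -7952/1121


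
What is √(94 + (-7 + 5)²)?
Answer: 7*√2 ≈ 9.8995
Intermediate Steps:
√(94 + (-7 + 5)²) = √(94 + (-2)²) = √(94 + 4) = √98 = 7*√2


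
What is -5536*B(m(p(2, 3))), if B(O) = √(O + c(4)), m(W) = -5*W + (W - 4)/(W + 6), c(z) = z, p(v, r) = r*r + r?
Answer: -55360*I*√5/3 ≈ -41263.0*I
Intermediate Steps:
p(v, r) = r + r² (p(v, r) = r² + r = r + r²)
m(W) = -5*W + (-4 + W)/(6 + W)
B(O) = √(4 + O) (B(O) = √(O + 4) = √(4 + O))
-5536*B(m(p(2, 3))) = -5536*√(4 + (-4 - 87*(1 + 3) - 5*9*(1 + 3)²)/(6 + 3*(1 + 3))) = -5536*√(4 + (-4 - 87*4 - 5*(3*4)²)/(6 + 3*4)) = -5536*√(4 + (-4 - 29*12 - 5*12²)/(6 + 12)) = -5536*√(4 + (-4 - 348 - 5*144)/18) = -5536*√(4 + (-4 - 348 - 720)/18) = -5536*√(4 + (1/18)*(-1072)) = -5536*√(4 - 536/9) = -55360*I*√5/3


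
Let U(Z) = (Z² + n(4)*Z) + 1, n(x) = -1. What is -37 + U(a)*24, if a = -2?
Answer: 131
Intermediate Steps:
U(Z) = 1 + Z² - Z (U(Z) = (Z² - Z) + 1 = 1 + Z² - Z)
-37 + U(a)*24 = -37 + (1 + (-2)² - 1*(-2))*24 = -37 + (1 + 4 + 2)*24 = -37 + 7*24 = -37 + 168 = 131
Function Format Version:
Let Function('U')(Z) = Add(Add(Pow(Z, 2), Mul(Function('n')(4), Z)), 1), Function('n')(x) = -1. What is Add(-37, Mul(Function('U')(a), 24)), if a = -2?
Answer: 131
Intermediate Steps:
Function('U')(Z) = Add(1, Pow(Z, 2), Mul(-1, Z)) (Function('U')(Z) = Add(Add(Pow(Z, 2), Mul(-1, Z)), 1) = Add(1, Pow(Z, 2), Mul(-1, Z)))
Add(-37, Mul(Function('U')(a), 24)) = Add(-37, Mul(Add(1, Pow(-2, 2), Mul(-1, -2)), 24)) = Add(-37, Mul(Add(1, 4, 2), 24)) = Add(-37, Mul(7, 24)) = Add(-37, 168) = 131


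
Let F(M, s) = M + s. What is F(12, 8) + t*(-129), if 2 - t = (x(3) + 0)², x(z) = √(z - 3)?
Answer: -238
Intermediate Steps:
x(z) = √(-3 + z)
t = 2 (t = 2 - (√(-3 + 3) + 0)² = 2 - (√0 + 0)² = 2 - (0 + 0)² = 2 - 1*0² = 2 - 1*0 = 2 + 0 = 2)
F(12, 8) + t*(-129) = (12 + 8) + 2*(-129) = 20 - 258 = -238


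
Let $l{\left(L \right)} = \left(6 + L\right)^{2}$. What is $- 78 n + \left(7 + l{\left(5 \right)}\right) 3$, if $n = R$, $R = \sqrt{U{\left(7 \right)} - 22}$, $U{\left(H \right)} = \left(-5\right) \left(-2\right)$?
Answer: $384 - 156 i \sqrt{3} \approx 384.0 - 270.2 i$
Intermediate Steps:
$U{\left(H \right)} = 10$
$R = 2 i \sqrt{3}$ ($R = \sqrt{10 - 22} = \sqrt{-12} = 2 i \sqrt{3} \approx 3.4641 i$)
$n = 2 i \sqrt{3} \approx 3.4641 i$
$- 78 n + \left(7 + l{\left(5 \right)}\right) 3 = - 78 \cdot 2 i \sqrt{3} + \left(7 + \left(6 + 5\right)^{2}\right) 3 = - 156 i \sqrt{3} + \left(7 + 11^{2}\right) 3 = - 156 i \sqrt{3} + \left(7 + 121\right) 3 = - 156 i \sqrt{3} + 128 \cdot 3 = - 156 i \sqrt{3} + 384 = 384 - 156 i \sqrt{3}$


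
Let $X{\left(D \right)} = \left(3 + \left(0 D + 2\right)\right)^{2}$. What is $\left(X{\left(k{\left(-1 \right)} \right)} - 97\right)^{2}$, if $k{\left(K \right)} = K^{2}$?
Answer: $5184$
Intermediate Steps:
$X{\left(D \right)} = 25$ ($X{\left(D \right)} = \left(3 + \left(0 + 2\right)\right)^{2} = \left(3 + 2\right)^{2} = 5^{2} = 25$)
$\left(X{\left(k{\left(-1 \right)} \right)} - 97\right)^{2} = \left(25 - 97\right)^{2} = \left(-72\right)^{2} = 5184$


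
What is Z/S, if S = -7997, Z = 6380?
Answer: -580/727 ≈ -0.79780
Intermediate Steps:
Z/S = 6380/(-7997) = 6380*(-1/7997) = -580/727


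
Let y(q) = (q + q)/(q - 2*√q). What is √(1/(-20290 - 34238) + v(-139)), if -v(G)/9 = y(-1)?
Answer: √(-1045307085 + 2090603520*I)/17040 ≈ 1.4916 + 2.4135*I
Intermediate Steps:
y(q) = 2*q/(q - 2*√q) (y(q) = (2*q)/(q - 2*√q) = 2*q/(q - 2*√q))
v(G) = -18/5 + 36*I/5 (v(G) = -18*(-1)/(-1 - 2*I) = -18*(-1)*(-1 + 2*I)/5 = -9*(⅖ - 4*I/5) = -18/5 + 36*I/5)
√(1/(-20290 - 34238) + v(-139)) = √(1/(-20290 - 34238) + (-18/5 + 36*I/5)) = √(1/(-54528) + (-18/5 + 36*I/5)) = √(-1/54528 + (-18/5 + 36*I/5)) = √(-981509/272640 + 36*I/5)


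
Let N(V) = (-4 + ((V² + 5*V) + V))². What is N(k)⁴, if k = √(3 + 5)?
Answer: 19100925952 + 12939952128*√2 ≈ 3.7401e+10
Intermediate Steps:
k = 2*√2 (k = √8 = 2*√2 ≈ 2.8284)
N(V) = (-4 + V² + 6*V)² (N(V) = (-4 + (V² + 6*V))² = (-4 + V² + 6*V)²)
N(k)⁴ = ((-4 + (2*√2)² + 6*(2*√2))²)⁴ = ((-4 + 8 + 12*√2)²)⁴ = ((4 + 12*√2)²)⁴ = (4 + 12*√2)⁸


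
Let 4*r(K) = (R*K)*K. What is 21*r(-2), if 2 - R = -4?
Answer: 126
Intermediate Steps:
R = 6 (R = 2 - 1*(-4) = 2 + 4 = 6)
r(K) = 3*K²/2 (r(K) = ((6*K)*K)/4 = (6*K²)/4 = 3*K²/2)
21*r(-2) = 21*((3/2)*(-2)²) = 21*((3/2)*4) = 21*6 = 126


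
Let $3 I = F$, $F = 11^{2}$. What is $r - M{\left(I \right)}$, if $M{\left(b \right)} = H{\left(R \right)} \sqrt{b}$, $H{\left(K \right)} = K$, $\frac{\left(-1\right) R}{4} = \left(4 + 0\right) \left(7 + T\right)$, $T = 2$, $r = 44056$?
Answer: $44056 + 528 \sqrt{3} \approx 44971.0$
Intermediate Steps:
$F = 121$
$R = -144$ ($R = - 4 \left(4 + 0\right) \left(7 + 2\right) = - 4 \cdot 4 \cdot 9 = \left(-4\right) 36 = -144$)
$I = \frac{121}{3}$ ($I = \frac{1}{3} \cdot 121 = \frac{121}{3} \approx 40.333$)
$M{\left(b \right)} = - 144 \sqrt{b}$
$r - M{\left(I \right)} = 44056 - - 144 \sqrt{\frac{121}{3}} = 44056 - - 144 \frac{11 \sqrt{3}}{3} = 44056 - - 528 \sqrt{3} = 44056 + 528 \sqrt{3}$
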